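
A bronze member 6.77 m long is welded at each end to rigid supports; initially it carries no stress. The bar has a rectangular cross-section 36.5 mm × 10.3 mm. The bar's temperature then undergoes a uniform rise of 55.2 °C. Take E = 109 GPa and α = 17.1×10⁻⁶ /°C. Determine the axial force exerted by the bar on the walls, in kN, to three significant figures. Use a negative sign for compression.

Free thermal expansion αLΔT = 17.1e-6 · 6770 · 55.2 = 6.39 mm.
The walls impose strain ε = −(6.39)/6770 = -9.4392e-04; σ = Eε = 109000 · -9.4392e-04 = -102.9 MPa.
Wall reaction R = σ·A = -102.9·376 = -38680 N = -38.68 kN.

-38.7 kN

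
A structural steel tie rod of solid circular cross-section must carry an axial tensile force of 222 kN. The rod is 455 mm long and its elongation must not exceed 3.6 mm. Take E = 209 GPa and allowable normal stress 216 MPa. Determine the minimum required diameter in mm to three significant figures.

Required area A ≥ P/σ_allow = 222000/216 = 1028 mm².
For a solid circular section, d ≥ √(4A/π) = 36.17 mm.
Elongation limit: A ≥ PL/(Eδ_allow) = 222000·455/(209000·3.6) = 134.3 mm² ⇒ d ≥ 13.07 mm.
The stress limit governs.

36.2 mm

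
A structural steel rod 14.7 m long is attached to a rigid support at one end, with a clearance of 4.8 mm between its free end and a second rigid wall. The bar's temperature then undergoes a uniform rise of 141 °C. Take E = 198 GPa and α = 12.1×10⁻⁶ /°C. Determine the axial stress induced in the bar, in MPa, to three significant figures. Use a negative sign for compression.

-273 MPa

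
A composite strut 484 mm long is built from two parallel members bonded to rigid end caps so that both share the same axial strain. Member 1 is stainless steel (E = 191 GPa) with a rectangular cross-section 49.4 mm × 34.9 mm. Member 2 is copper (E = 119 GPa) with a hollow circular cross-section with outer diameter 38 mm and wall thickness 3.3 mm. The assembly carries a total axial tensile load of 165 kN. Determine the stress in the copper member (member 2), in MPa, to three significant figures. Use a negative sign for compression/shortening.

52.8 MPa

A_1 = 1724 mm².
A_2 = 359.7 mm².
Equal strain + equilibrium ⇒ each member carries load in proportion to AE: A₁E₁ = 329300000 N, A₂E₂ = 42810000 N, ΣAE = 372100000 N.
σ₂ = P·E₂/ΣAE = 165000·119000/372100000 = 52.77 MPa.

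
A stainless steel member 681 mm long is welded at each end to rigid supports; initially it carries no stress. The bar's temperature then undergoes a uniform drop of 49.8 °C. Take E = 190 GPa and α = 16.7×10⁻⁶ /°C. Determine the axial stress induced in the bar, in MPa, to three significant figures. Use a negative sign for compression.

158 MPa

Free thermal expansion αLΔT = 16.7e-6 · 681 · -49.8 = -0.5664 mm.
The walls impose strain ε = −(-0.5664)/681 = 8.3166e-04; σ = Eε = 190000 · 8.3166e-04 = 158 MPa.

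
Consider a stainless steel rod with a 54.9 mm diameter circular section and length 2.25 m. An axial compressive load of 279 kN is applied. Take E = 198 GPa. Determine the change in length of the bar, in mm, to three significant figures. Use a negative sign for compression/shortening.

-1.34 mm

A = 2367 mm².
δ_mech = NL/(AE) = -279000·2250/(2367·198000) = -1.339 mm.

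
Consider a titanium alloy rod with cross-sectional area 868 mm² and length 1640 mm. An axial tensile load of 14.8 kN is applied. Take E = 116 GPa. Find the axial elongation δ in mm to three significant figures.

0.241 mm

δ_mech = NL/(AE) = 14800·1640/(868·116000) = 0.2411 mm.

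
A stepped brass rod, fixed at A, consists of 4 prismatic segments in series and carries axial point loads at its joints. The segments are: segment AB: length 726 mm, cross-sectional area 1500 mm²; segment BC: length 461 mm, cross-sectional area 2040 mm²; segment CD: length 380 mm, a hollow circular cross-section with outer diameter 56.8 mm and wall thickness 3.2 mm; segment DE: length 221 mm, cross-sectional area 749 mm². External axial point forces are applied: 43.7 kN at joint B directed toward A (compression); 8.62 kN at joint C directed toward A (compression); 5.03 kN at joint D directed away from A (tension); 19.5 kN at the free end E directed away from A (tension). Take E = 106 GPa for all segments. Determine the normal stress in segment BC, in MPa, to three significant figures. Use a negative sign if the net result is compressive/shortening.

7.80 MPa

Internal axial forces (sectioning from the free end, tension +): N_DE = 19.5 kN, N_CD = 24.53 kN, N_BC = 15.91 kN, N_AB = -27.79 kN.
σ_BC = N_BC/A_BC = 15910/2040 = 7.799 MPa.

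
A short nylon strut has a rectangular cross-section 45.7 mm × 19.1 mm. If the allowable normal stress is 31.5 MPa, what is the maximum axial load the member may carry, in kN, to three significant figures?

A = 872.9 mm².
P_max = σ_allow · A = 31.5 · 872.9 = 27500 N = 27.5 kN.

27.5 kN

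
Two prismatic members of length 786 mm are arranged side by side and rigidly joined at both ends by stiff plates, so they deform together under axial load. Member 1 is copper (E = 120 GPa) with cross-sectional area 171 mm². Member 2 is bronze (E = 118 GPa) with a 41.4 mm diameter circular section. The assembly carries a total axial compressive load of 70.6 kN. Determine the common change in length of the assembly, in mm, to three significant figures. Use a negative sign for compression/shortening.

-0.309 mm

A_2 = 1346 mm².
Equal strain + equilibrium ⇒ each member carries load in proportion to AE: A₁E₁ = 20520000 N, A₂E₂ = 158800000 N, ΣAE = 179400000 N.
δ = PL/ΣAE = -70600·786/179400000 = -0.3094 mm.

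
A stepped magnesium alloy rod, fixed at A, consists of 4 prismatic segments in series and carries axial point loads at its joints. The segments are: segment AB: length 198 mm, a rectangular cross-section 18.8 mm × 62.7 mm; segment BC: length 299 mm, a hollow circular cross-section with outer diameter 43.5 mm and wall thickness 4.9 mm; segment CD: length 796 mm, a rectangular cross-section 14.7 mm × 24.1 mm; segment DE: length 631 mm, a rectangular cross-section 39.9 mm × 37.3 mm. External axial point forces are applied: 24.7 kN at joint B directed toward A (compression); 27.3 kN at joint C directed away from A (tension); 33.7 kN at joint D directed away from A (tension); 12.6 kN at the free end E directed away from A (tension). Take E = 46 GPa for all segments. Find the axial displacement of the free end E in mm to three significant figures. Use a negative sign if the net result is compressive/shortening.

Internal axial forces (sectioning from the free end, tension +): N_DE = 12.6 kN, N_CD = 46.3 kN, N_BC = 73.6 kN, N_AB = 48.9 kN.
A_AB = 1179 mm².
A_BC = 594.2 mm².
A_CD = 354.3 mm².
A_DE = 1488 mm².
δ_AB = 48900·198/(1179·46000) = 0.1786 mm
δ_BC = 73600·299/(594.2·46000) = 0.8051 mm
δ_CD = 46300·796/(354.3·46000) = 2.262 mm
δ_DE = 12600·631/(1488·46000) = 0.1161 mm
δ = Σδ_i = 3.361 mm.

3.36 mm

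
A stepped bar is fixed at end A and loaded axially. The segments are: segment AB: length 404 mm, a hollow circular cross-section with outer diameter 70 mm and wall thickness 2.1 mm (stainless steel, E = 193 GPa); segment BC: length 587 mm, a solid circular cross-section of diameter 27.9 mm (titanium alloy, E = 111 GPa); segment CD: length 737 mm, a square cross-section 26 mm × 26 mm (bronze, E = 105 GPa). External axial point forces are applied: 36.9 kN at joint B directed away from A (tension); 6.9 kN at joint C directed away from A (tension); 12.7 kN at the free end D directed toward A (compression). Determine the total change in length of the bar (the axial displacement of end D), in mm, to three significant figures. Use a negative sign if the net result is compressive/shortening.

-0.0367 mm

Internal axial forces (sectioning from the free end, tension +): N_CD = -12.7 kN, N_BC = -5.8 kN, N_AB = 31.1 kN.
A_AB = 448 mm².
A_BC = 611.4 mm².
A_CD = 676 mm².
δ_AB = 31100·404/(448·193000) = 0.1453 mm
δ_BC = -5800·587/(611.4·111000) = -0.05017 mm
δ_CD = -12700·737/(676·105000) = -0.1319 mm
δ = Σδ_i = -0.03671 mm.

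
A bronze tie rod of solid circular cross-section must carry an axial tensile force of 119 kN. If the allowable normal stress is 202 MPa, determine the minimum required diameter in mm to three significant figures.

Required area A ≥ P/σ_allow = 119000/202 = 589.1 mm².
For a solid circular section, d ≥ √(4A/π) = 27.39 mm.

27.4 mm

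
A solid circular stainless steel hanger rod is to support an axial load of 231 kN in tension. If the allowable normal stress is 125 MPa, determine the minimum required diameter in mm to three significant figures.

48.5 mm

Required area A ≥ P/σ_allow = 231000/125 = 1848 mm².
For a solid circular section, d ≥ √(4A/π) = 48.51 mm.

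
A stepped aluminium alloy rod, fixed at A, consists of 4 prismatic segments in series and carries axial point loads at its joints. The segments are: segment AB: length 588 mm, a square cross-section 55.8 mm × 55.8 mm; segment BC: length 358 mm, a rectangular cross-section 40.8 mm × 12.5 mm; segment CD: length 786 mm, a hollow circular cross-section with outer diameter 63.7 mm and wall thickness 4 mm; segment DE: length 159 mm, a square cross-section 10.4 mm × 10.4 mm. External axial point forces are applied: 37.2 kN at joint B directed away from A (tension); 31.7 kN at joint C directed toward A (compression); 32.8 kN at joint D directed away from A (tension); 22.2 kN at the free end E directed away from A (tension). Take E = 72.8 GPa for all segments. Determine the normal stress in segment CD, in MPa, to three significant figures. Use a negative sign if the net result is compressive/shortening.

Internal axial forces (sectioning from the free end, tension +): N_DE = 22.2 kN, N_CD = 55 kN, N_BC = 23.3 kN, N_AB = 60.5 kN.
A_CD = 750.2 mm².
σ_CD = N_CD/A_CD = 55000/750.2 = 73.31 MPa.

73.3 MPa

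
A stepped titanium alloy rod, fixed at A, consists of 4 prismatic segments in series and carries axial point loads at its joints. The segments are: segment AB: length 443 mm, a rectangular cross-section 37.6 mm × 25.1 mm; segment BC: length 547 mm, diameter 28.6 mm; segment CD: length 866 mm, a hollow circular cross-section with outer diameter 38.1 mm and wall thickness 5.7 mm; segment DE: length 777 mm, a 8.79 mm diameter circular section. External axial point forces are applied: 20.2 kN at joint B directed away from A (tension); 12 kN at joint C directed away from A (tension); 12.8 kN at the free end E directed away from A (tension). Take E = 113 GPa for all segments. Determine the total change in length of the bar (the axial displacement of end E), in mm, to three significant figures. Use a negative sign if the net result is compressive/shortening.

Internal axial forces (sectioning from the free end, tension +): N_DE = 12.8 kN, N_CD = 12.8 kN, N_BC = 24.8 kN, N_AB = 45 kN.
A_AB = 943.8 mm².
A_BC = 642.4 mm².
A_CD = 580.2 mm².
A_DE = 60.68 mm².
δ_AB = 45000·443/(943.8·113000) = 0.1869 mm
δ_BC = 24800·547/(642.4·113000) = 0.1869 mm
δ_CD = 12800·866/(580.2·113000) = 0.1691 mm
δ_DE = 12800·777/(60.68·113000) = 1.45 mm
δ = Σδ_i = 1.993 mm.

1.99 mm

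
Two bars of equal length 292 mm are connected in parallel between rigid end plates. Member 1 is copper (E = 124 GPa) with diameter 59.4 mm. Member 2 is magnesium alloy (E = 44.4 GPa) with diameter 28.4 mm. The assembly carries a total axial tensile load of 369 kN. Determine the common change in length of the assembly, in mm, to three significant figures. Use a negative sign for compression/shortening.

0.290 mm

A_1 = 2771 mm².
A_2 = 633.5 mm².
Equal strain + equilibrium ⇒ each member carries load in proportion to AE: A₁E₁ = 343600000 N, A₂E₂ = 28130000 N, ΣAE = 371800000 N.
δ = PL/ΣAE = 369000·292/371800000 = 0.2898 mm.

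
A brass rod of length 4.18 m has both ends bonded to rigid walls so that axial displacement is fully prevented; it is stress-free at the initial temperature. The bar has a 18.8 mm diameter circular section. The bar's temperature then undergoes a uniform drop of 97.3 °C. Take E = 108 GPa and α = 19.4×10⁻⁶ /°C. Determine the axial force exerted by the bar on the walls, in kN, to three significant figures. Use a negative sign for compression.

Free thermal expansion αLΔT = 19.4e-6 · 4180 · -97.3 = -7.89 mm.
The walls impose strain ε = −(-7.89)/4180 = 1.8876e-03; σ = Eε = 108000 · 1.8876e-03 = 203.9 MPa.
Wall reaction R = σ·A = 203.9·277.6 = 56590 N = 56.59 kN.

56.6 kN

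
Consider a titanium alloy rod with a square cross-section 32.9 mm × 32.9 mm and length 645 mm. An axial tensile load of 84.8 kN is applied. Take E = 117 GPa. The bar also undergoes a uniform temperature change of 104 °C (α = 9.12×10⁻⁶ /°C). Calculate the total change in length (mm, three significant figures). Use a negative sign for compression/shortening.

1.04 mm

A = 1082 mm².
δ_mech = NL/(AE) = 84800·645/(1082·117000) = 0.4319 mm.
δ_thermal = αLΔT = 9.12e-6·645·104 = 0.6118 mm.
δ = δ_mech + δ_thermal = 1.044 mm.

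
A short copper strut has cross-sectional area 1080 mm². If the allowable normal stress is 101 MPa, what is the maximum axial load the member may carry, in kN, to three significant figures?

P_max = σ_allow · A = 101 · 1080 = 109100 N = 109.1 kN.

109 kN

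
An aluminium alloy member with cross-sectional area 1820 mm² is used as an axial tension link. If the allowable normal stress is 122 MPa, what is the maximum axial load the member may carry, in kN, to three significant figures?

P_max = σ_allow · A = 122 · 1820 = 222000 N = 222 kN.

222 kN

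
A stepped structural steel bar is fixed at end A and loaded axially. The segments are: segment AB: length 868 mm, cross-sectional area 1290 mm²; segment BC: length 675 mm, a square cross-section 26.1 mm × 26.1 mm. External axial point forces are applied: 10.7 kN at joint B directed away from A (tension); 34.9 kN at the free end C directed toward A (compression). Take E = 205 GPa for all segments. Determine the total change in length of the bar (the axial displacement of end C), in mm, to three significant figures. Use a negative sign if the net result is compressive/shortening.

Internal axial forces (sectioning from the free end, tension +): N_BC = -34.9 kN, N_AB = -24.2 kN.
A_BC = 681.2 mm².
δ_AB = -24200·868/(1290·205000) = -0.07943 mm
δ_BC = -34900·675/(681.2·205000) = -0.1687 mm
δ = Σδ_i = -0.2481 mm.

-0.248 mm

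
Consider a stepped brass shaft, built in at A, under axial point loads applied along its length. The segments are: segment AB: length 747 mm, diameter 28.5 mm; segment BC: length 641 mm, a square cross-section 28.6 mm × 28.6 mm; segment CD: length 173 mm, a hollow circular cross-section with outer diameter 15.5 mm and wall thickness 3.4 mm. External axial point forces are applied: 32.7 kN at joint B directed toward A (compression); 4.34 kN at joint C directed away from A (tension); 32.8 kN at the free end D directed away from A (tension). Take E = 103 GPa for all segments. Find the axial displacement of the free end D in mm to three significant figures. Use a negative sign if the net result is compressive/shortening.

0.759 mm

Internal axial forces (sectioning from the free end, tension +): N_CD = 32.8 kN, N_BC = 37.14 kN, N_AB = 4.44 kN.
A_AB = 637.9 mm².
A_BC = 818 mm².
A_CD = 129.2 mm².
δ_AB = 4440·747/(637.9·103000) = 0.05048 mm
δ_BC = 37140·641/(818·103000) = 0.2826 mm
δ_CD = 32800·173/(129.2·103000) = 0.4263 mm
δ = Σδ_i = 0.7593 mm.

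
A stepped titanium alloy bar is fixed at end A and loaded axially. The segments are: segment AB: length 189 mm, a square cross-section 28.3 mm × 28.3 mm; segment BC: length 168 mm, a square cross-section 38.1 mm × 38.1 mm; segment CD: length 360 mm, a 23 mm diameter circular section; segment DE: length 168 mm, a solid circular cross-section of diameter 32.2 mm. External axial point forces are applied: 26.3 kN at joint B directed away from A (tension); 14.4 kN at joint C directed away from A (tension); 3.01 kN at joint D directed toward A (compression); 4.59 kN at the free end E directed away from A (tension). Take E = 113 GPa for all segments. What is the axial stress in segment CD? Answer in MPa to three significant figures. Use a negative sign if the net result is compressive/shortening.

Internal axial forces (sectioning from the free end, tension +): N_DE = 4.59 kN, N_CD = 1.58 kN, N_BC = 15.98 kN, N_AB = 42.28 kN.
A_CD = 415.5 mm².
σ_CD = N_CD/A_CD = 1580/415.5 = 3.803 MPa.

3.80 MPa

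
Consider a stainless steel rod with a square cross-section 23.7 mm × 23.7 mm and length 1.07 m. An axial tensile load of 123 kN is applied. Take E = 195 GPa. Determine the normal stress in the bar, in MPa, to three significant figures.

219 MPa

A = 561.7 mm².
σ = N/A = 123000/561.7 = 219 MPa.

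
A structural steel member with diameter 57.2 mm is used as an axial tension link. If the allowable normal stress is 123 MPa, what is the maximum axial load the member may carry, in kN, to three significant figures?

316 kN

A = 2570 mm².
P_max = σ_allow · A = 123 · 2570 = 316100 N = 316.1 kN.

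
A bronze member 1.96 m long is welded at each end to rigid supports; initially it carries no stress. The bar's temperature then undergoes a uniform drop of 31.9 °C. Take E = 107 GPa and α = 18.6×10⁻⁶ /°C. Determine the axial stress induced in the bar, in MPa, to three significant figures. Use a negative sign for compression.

63.5 MPa

Free thermal expansion αLΔT = 18.6e-6 · 1960 · -31.9 = -1.163 mm.
The walls impose strain ε = −(-1.163)/1960 = 5.9334e-04; σ = Eε = 107000 · 5.9334e-04 = 63.49 MPa.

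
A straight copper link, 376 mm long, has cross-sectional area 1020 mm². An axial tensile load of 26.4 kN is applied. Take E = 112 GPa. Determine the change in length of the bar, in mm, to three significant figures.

0.0869 mm

δ_mech = NL/(AE) = 26400·376/(1020·112000) = 0.08689 mm.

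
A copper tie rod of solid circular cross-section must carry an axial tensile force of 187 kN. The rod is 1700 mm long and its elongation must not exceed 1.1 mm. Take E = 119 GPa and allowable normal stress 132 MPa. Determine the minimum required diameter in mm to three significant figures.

Required area A ≥ P/σ_allow = 187000/132 = 1417 mm².
For a solid circular section, d ≥ √(4A/π) = 42.47 mm.
Elongation limit: A ≥ PL/(Eδ_allow) = 187000·1700/(119000·1.1) = 2429 mm² ⇒ d ≥ 55.61 mm.
The elongation limit governs.

55.6 mm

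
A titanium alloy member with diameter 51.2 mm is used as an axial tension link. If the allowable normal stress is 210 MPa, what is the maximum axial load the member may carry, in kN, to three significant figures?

432 kN

A = 2059 mm².
P_max = σ_allow · A = 210 · 2059 = 432400 N = 432.4 kN.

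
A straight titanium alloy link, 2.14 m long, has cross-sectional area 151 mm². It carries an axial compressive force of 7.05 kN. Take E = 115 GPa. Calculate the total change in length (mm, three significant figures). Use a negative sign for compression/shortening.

-0.869 mm

δ_mech = NL/(AE) = -7050·2140/(151·115000) = -0.8688 mm.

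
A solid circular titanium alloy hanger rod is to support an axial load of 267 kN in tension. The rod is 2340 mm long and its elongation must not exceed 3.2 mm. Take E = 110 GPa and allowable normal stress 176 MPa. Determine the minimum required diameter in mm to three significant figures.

47.5 mm

Required area A ≥ P/σ_allow = 267000/176 = 1517 mm².
For a solid circular section, d ≥ √(4A/π) = 43.95 mm.
Elongation limit: A ≥ PL/(Eδ_allow) = 267000·2340/(110000·3.2) = 1775 mm² ⇒ d ≥ 47.54 mm.
The elongation limit governs.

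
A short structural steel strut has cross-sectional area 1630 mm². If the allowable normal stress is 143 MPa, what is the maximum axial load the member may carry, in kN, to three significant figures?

P_max = σ_allow · A = 143 · 1630 = 233100 N = 233.1 kN.

233 kN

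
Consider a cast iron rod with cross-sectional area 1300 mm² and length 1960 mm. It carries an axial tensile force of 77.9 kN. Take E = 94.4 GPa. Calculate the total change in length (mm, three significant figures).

δ_mech = NL/(AE) = 77900·1960/(1300·94400) = 1.244 mm.

1.24 mm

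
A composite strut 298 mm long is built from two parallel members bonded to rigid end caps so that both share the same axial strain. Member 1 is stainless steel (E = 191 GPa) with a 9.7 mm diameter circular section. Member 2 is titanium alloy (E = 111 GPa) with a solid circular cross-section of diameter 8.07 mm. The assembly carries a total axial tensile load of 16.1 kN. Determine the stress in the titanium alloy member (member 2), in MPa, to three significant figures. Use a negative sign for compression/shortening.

90.3 MPa

A_1 = 73.9 mm².
A_2 = 51.15 mm².
Equal strain + equilibrium ⇒ each member carries load in proportion to AE: A₁E₁ = 14110000 N, A₂E₂ = 5678000 N, ΣAE = 19790000 N.
σ₂ = P·E₂/ΣAE = 16100·111000/19790000 = 90.29 MPa.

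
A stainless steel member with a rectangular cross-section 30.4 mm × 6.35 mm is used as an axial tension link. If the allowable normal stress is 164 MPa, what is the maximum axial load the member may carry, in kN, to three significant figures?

A = 193 mm².
P_max = σ_allow · A = 164 · 193 = 31660 N = 31.66 kN.

31.7 kN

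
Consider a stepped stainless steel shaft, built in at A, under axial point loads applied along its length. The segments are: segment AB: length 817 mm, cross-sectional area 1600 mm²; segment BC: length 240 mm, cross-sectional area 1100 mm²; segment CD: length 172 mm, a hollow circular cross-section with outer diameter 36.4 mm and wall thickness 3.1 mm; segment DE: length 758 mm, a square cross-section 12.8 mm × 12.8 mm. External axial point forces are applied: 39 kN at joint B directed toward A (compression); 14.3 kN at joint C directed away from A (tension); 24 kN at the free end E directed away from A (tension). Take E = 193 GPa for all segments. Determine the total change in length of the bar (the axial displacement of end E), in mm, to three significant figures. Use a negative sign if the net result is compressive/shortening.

0.683 mm

Internal axial forces (sectioning from the free end, tension +): N_DE = 24 kN, N_CD = 24 kN, N_BC = 38.3 kN, N_AB = -0.7 kN.
A_CD = 324.3 mm².
A_DE = 163.8 mm².
δ_AB = -700·817/(1600·193000) = -0.001852 mm
δ_BC = 38300·240/(1100·193000) = 0.0433 mm
δ_CD = 24000·172/(324.3·193000) = 0.06595 mm
δ_DE = 24000·758/(163.8·193000) = 0.5753 mm
δ = Σδ_i = 0.6827 mm.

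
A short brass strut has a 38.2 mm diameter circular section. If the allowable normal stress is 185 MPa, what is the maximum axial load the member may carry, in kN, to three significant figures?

212 kN

A = 1146 mm².
P_max = σ_allow · A = 185 · 1146 = 212000 N = 212 kN.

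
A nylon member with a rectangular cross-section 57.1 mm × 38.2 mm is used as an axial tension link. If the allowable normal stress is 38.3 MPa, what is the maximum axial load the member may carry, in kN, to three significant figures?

A = 2181 mm².
P_max = σ_allow · A = 38.3 · 2181 = 83540 N = 83.54 kN.

83.5 kN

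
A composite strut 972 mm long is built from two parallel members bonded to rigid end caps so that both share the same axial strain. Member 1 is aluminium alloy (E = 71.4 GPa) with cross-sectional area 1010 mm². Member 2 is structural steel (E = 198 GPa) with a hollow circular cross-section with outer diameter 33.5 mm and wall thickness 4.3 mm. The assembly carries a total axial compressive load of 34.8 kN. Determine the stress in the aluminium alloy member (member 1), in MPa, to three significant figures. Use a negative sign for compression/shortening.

-16.5 MPa

A_2 = 394.5 mm².
Equal strain + equilibrium ⇒ each member carries load in proportion to AE: A₁E₁ = 72110000 N, A₂E₂ = 78100000 N, ΣAE = 150200000 N.
σ₁ = P·E₁/ΣAE = -34800·71400/150200000 = -16.54 MPa.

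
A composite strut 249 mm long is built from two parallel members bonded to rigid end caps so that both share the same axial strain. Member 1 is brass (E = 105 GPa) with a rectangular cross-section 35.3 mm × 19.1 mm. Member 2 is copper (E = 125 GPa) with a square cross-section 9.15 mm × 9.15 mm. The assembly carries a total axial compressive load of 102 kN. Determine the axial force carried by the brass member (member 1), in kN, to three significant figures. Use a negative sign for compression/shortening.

A_1 = 674.2 mm².
A_2 = 83.72 mm².
Equal strain + equilibrium ⇒ each member carries load in proportion to AE: A₁E₁ = 70790000 N, A₂E₂ = 10470000 N, ΣAE = 81260000 N.
F₁ = P·A₁E₁/ΣAE = -102000·70790000/81260000 = -88860 N.

-88.9 kN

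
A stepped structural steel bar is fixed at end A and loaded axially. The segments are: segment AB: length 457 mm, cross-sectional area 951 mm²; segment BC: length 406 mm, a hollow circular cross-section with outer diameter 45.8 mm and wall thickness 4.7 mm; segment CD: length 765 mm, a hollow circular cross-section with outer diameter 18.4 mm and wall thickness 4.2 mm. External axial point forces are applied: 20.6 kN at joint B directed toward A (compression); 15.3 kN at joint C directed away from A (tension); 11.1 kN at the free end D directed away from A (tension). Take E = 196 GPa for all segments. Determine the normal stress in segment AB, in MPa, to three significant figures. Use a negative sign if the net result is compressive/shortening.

6.10 MPa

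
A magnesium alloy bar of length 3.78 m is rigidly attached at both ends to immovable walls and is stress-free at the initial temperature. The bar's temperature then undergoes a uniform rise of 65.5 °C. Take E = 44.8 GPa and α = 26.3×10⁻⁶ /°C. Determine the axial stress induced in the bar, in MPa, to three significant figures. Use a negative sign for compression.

-77.2 MPa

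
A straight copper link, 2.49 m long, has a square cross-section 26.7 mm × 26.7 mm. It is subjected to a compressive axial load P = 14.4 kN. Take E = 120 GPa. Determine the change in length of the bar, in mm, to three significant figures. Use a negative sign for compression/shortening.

-0.419 mm

A = 712.9 mm².
δ_mech = NL/(AE) = -14400·2490/(712.9·120000) = -0.4191 mm.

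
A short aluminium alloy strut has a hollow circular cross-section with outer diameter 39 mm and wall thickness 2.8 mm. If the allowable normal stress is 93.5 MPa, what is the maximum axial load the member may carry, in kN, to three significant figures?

29.8 kN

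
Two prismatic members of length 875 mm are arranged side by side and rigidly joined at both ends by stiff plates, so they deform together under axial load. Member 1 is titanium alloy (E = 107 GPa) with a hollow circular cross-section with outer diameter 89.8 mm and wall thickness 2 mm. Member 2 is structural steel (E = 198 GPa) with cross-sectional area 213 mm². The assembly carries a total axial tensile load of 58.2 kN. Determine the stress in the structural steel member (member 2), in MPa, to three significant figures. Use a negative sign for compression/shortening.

114 MPa

A_1 = 551.7 mm².
Equal strain + equilibrium ⇒ each member carries load in proportion to AE: A₁E₁ = 59030000 N, A₂E₂ = 42170000 N, ΣAE = 101200000 N.
σ₂ = P·E₂/ΣAE = 58200·198000/101200000 = 113.9 MPa.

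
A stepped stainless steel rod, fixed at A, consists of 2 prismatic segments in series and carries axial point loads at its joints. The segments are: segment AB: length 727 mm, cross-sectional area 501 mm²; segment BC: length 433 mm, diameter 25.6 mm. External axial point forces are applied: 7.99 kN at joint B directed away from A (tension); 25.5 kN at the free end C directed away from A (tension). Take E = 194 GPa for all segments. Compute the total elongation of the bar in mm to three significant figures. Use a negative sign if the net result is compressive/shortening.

0.361 mm

Internal axial forces (sectioning from the free end, tension +): N_BC = 25.5 kN, N_AB = 33.49 kN.
A_BC = 514.7 mm².
δ_AB = 33490·727/(501·194000) = 0.2505 mm
δ_BC = 25500·433/(514.7·194000) = 0.1106 mm
δ = Σδ_i = 0.3611 mm.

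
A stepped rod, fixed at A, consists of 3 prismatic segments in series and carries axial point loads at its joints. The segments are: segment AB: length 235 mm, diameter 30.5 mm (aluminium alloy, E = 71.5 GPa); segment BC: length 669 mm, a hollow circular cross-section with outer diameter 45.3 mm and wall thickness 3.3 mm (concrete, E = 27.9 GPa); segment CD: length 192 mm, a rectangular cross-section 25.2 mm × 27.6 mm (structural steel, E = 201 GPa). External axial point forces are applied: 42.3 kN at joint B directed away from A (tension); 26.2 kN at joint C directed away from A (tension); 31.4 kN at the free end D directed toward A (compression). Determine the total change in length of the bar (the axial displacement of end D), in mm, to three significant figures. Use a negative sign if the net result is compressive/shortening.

Internal axial forces (sectioning from the free end, tension +): N_CD = -31.4 kN, N_BC = -5.2 kN, N_AB = 37.1 kN.
A_AB = 730.6 mm².
A_BC = 435.4 mm².
A_CD = 695.5 mm².
δ_AB = 37100·235/(730.6·71500) = 0.1669 mm
δ_BC = -5200·669/(435.4·27900) = -0.2864 mm
δ_CD = -31400·192/(695.5·201000) = -0.04312 mm
δ = Σδ_i = -0.1626 mm.

-0.163 mm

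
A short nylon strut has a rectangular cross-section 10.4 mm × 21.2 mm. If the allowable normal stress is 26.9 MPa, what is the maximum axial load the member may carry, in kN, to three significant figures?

A = 220.5 mm².
P_max = σ_allow · A = 26.9 · 220.5 = 5931 N = 5.931 kN.

5.93 kN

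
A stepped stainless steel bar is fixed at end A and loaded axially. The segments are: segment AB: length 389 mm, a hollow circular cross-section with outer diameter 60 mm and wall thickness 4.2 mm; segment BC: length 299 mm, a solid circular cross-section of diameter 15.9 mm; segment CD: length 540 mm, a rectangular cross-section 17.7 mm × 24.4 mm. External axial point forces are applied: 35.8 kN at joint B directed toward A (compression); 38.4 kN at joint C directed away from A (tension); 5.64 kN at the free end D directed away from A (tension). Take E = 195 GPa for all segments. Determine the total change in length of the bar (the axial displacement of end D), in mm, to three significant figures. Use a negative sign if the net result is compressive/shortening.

0.399 mm

Internal axial forces (sectioning from the free end, tension +): N_CD = 5.64 kN, N_BC = 44.04 kN, N_AB = 8.24 kN.
A_AB = 736.3 mm².
A_BC = 198.6 mm².
A_CD = 431.9 mm².
δ_AB = 8240·389/(736.3·195000) = 0.02233 mm
δ_BC = 44040·299/(198.6·195000) = 0.3401 mm
δ_CD = 5640·540/(431.9·195000) = 0.03616 mm
δ = Σδ_i = 0.3986 mm.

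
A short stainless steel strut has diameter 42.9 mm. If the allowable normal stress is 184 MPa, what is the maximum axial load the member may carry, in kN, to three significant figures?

266 kN

A = 1445 mm².
P_max = σ_allow · A = 184 · 1445 = 266000 N = 266 kN.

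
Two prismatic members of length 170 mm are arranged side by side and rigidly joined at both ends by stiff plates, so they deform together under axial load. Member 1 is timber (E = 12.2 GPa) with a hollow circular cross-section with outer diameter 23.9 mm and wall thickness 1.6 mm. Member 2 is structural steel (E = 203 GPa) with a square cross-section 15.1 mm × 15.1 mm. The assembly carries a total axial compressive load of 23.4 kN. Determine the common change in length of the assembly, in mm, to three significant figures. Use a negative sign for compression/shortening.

A_1 = 112.1 mm².
A_2 = 228 mm².
Equal strain + equilibrium ⇒ each member carries load in proportion to AE: A₁E₁ = 1368000 N, A₂E₂ = 46290000 N, ΣAE = 47650000 N.
δ = PL/ΣAE = -23400·170/47650000 = -0.08348 mm.

-0.0835 mm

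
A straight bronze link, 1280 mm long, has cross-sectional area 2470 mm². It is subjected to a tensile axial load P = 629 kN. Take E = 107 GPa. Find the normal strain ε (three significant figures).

0.00238

σ = N/A = 254.7 MPa; ε = σ/E = 254.7/107000 = 2.380e-03.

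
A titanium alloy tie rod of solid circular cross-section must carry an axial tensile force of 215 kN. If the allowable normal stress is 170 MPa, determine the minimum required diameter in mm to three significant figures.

40.1 mm

Required area A ≥ P/σ_allow = 215000/170 = 1265 mm².
For a solid circular section, d ≥ √(4A/π) = 40.13 mm.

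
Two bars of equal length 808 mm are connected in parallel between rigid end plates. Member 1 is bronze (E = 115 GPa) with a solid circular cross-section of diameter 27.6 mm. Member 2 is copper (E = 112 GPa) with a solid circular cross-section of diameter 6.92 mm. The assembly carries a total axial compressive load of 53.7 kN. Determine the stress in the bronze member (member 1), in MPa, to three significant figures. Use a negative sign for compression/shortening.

-84.6 MPa

A_1 = 598.3 mm².
A_2 = 37.61 mm².
Equal strain + equilibrium ⇒ each member carries load in proportion to AE: A₁E₁ = 68800000 N, A₂E₂ = 4212000 N, ΣAE = 73020000 N.
σ₁ = P·E₁/ΣAE = -53700·115000/73020000 = -84.58 MPa.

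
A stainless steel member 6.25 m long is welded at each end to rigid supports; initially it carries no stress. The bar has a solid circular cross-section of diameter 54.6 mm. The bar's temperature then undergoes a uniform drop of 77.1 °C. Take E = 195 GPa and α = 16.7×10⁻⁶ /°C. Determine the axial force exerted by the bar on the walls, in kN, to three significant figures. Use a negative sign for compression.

588 kN

Free thermal expansion αLΔT = 16.7e-6 · 6250 · -77.1 = -8.047 mm.
The walls impose strain ε = −(-8.047)/6250 = 1.2876e-03; σ = Eε = 195000 · 1.2876e-03 = 251.1 MPa.
Wall reaction R = σ·A = 251.1·2341 = 587900 N = 587.9 kN.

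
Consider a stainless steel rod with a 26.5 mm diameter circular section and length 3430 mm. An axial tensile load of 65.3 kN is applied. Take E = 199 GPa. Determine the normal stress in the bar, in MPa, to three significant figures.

118 MPa

A = 551.5 mm².
σ = N/A = 65300/551.5 = 118.4 MPa.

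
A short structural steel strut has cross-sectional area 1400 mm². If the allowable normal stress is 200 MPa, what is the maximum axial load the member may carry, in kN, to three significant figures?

280 kN

P_max = σ_allow · A = 200 · 1400 = 280000 N = 280 kN.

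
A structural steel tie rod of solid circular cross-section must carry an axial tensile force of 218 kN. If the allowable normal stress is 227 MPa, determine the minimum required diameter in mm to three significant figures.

Required area A ≥ P/σ_allow = 218000/227 = 960.4 mm².
For a solid circular section, d ≥ √(4A/π) = 34.97 mm.

35.0 mm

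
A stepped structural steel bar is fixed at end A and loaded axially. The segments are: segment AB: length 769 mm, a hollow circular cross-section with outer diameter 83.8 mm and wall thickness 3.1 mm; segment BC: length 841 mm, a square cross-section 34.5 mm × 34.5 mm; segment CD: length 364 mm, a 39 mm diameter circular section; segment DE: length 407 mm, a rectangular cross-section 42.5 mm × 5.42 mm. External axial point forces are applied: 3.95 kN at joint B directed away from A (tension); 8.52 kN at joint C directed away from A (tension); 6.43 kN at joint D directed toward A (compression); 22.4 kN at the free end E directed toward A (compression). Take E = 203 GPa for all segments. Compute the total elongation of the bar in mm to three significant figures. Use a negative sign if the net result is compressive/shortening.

-0.388 mm

Internal axial forces (sectioning from the free end, tension +): N_DE = -22.4 kN, N_CD = -28.83 kN, N_BC = -20.31 kN, N_AB = -16.36 kN.
A_AB = 785.9 mm².
A_BC = 1190 mm².
A_CD = 1195 mm².
A_DE = 230.3 mm².
δ_AB = -16360·769/(785.9·203000) = -0.07885 mm
δ_BC = -20310·841/(1190·203000) = -0.07069 mm
δ_CD = -28830·364/(1195·203000) = -0.04327 mm
δ_DE = -22400·407/(230.3·203000) = -0.195 mm
δ = Σδ_i = -0.3878 mm.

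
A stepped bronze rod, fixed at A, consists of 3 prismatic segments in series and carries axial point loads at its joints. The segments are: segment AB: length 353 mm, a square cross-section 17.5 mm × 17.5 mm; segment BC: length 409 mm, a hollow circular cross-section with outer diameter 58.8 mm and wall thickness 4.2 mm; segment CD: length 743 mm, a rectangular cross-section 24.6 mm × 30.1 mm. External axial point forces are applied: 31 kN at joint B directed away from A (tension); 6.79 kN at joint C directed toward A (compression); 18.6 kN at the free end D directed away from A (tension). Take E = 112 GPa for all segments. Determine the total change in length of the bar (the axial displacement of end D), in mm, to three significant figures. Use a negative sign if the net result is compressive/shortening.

0.667 mm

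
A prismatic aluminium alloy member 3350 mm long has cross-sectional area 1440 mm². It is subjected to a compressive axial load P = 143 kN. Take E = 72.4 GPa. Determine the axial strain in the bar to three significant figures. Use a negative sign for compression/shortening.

σ = N/A = -99.31 MPa; ε = σ/E = -99.31/72400 = -1.372e-03.

-0.00137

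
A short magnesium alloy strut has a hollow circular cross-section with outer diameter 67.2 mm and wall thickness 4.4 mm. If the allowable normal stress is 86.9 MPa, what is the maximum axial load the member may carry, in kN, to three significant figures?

A = 868.1 mm².
P_max = σ_allow · A = 86.9 · 868.1 = 75440 N = 75.44 kN.

75.4 kN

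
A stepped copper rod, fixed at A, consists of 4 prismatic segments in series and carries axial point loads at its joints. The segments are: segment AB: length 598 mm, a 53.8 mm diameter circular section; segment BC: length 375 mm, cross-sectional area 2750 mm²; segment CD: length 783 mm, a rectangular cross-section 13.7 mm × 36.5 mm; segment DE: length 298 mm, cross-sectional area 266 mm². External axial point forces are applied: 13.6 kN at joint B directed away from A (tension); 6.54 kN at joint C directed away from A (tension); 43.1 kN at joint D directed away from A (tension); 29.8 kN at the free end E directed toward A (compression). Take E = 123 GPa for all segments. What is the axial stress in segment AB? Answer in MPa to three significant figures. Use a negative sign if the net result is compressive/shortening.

Internal axial forces (sectioning from the free end, tension +): N_DE = -29.8 kN, N_CD = 13.3 kN, N_BC = 19.84 kN, N_AB = 33.44 kN.
A_AB = 2273 mm².
σ_AB = N_AB/A_AB = 33440/2273 = 14.71 MPa.

14.7 MPa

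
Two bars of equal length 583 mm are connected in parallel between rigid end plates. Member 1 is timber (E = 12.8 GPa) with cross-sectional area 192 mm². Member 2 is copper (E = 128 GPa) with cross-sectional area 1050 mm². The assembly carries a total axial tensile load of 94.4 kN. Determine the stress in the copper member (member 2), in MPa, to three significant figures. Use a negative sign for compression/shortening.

Equal strain + equilibrium ⇒ each member carries load in proportion to AE: A₁E₁ = 2458000 N, A₂E₂ = 134400000 N, ΣAE = 136900000 N.
σ₂ = P·E₂/ΣAE = 94400·128000/136900000 = 88.29 MPa.

88.3 MPa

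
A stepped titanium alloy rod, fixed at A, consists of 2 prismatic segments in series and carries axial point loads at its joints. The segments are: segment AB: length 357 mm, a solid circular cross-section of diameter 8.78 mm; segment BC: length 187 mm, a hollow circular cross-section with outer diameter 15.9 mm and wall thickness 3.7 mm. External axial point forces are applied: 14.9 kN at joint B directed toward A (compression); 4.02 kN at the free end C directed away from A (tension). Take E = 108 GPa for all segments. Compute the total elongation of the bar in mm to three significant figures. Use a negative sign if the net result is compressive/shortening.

Internal axial forces (sectioning from the free end, tension +): N_BC = 4.02 kN, N_AB = -10.88 kN.
A_AB = 60.55 mm².
A_BC = 141.8 mm².
δ_AB = -10880·357/(60.55·108000) = -0.594 mm
δ_BC = 4020·187/(141.8·108000) = 0.04908 mm
δ = Σδ_i = -0.5449 mm.

-0.545 mm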